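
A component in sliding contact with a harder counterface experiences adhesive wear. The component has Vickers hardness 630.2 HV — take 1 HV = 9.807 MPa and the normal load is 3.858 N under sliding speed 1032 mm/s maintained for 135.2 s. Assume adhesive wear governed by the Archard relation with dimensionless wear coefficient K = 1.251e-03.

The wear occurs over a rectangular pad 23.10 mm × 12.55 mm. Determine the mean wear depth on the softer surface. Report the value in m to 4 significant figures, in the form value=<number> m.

value=3.758e-07 m

The algebra keeps exact precision. Shown intermediates are rounded — rounded once at the end: 4 significant digits.
Sliding speed v = 1032 mm/s = 1.032 m/s. Distance L = v·t = 1.032 m/s × 135.2 s = 139.5 m.
Hardness H = 630.2 HV × 9.807 MPa/HV = 6180 MPa = 6.180e+09 Pa.
Pad sides 23.10 mm × 12.55 mm = 0.02310 m × 0.01255 m. Contact area A = 0.02310 m × 0.01255 m = 2.899e-04 m².
Restated in SI base units: W = 3.858 N, H = 6.180e+09 Pa, K = 1.251e-03.
Archard relation: V = K·W·L/H = 1.251e-03 · 3.858 · 139.5 / 6.180e+09 = 1.090e-10 m³.
Mean depth h = V/A = 1.090e-10 / 2.899e-04 = 3.758e-07 m.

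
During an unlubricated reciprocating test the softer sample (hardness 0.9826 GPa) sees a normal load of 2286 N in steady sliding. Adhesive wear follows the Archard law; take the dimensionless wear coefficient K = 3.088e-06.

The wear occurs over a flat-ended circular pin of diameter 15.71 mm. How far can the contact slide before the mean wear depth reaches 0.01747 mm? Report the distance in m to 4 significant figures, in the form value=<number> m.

value=471.4 m

The algebra maintains full precision; intermediate values are printed rounded, and one final rounding, at four significant digits.
Hardness H = 0.9826 GPa = 9.826e+08 Pa.
Pin diameter d = 15.71 mm = 0.01571 m. Contact area A = π·d²/4 = π·(0.01571 m)²/4 = 1.938e-04 m².
Depth limit h_lim = 0.01747 mm = 1.747e-05 m.
Restated in SI base units: W = 2286 N, H = 9.826e+08 Pa, K = 3.088e-06.
Permissible volume V_lim = h_lim·A = 1.747e-05 · 1.938e-04 = 3.386e-09 m³.
Life L = V_lim·H/(K·W) = 3.386e-09 · 9.826e+08 / (3.088e-06 · 2286) = 471.4 m.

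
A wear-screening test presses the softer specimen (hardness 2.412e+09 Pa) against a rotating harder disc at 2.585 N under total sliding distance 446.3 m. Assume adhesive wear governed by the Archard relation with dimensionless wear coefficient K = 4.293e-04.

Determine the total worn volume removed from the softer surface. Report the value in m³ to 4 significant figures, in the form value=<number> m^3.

value=2.053e-10 m^3

The algebra maintains full precision — intermediate values are shown rounded — a lone final rounding: four significant figures.
Working in SI base units: W = 2.585 N, H = 2.412e+09 Pa, K = 4.293e-04.
Archard volume V = K·W·L/H = 4.293e-04 · 2.585 · 446.3 / 2.412e+09 = 2.053e-10 m³.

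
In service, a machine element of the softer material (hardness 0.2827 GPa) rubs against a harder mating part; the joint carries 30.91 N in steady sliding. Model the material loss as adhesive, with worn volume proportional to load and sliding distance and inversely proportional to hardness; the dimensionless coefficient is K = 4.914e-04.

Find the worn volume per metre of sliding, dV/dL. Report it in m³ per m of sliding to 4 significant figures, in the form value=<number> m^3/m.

Intermediates are shown rounded. All working math carries full precision; one last rounding: 4 significant digits.
Hardness H = 0.2827 GPa = 2.827e+08 Pa.
Expressed in SI base units: W = 30.91 N, H = 2.827e+08 Pa, K = 4.914e-04.
Wear rate dV/dL = K·W/H — distance-free: 4.914e-04 · 30.91 / 2.827e+08 = 5.373e-11 m³/m.

value=5.373e-11 m^3/m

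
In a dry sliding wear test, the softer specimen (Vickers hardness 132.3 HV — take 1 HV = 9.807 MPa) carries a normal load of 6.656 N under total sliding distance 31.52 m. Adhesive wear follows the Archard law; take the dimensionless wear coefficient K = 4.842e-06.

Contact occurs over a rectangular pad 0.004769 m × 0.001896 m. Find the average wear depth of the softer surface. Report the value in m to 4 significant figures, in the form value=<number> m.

value=8.659e-08 m

Intermediate values are displayed rounded — the computation carries exact precision, and rounded once at the end: 4 significant figures.
Hardness H = 132.3 HV × 9.807 MPa/HV = 1297 MPa = 1.297e+09 Pa.
Contact area A = 0.004769 m × 0.001896 m = 9.042e-06 m².
Working in SI base units: W = 6.656 N, H = 1.297e+09 Pa, K = 4.842e-06.
By Archard's law, V = K·W·L/H = 4.842e-06 · 6.656 · 31.52 / 1.297e+09 = 7.829e-13 m³.
Wear depth h = V/A = 7.829e-13 / 9.042e-06 = 8.659e-08 m.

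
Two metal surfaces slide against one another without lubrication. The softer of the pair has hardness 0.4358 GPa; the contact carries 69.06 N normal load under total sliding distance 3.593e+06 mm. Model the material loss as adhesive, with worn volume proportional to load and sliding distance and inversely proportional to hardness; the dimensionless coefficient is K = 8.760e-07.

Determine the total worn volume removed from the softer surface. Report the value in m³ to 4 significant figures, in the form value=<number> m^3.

value=4.988e-10 m^3

Intermediates are printed rounded, and each operation carries full float precision; rounded just once: four significant digits.
Path length L = 3.593e+06 mm = 3593 m.
Hardness H = 0.4358 GPa = 4.358e+08 Pa.
In SI base units, W = 69.06 N, H = 4.358e+08 Pa, K = 8.760e-07.
By Archard's law, V = K·W·L/H = 8.760e-07 · 69.06 · 3593 / 4.358e+08 = 4.988e-10 m³.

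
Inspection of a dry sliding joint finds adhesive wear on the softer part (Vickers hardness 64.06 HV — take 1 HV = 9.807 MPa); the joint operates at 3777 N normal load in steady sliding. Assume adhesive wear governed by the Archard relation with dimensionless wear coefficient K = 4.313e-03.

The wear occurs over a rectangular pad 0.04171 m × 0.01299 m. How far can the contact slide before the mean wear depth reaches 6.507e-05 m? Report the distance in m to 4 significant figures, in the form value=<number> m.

Each operation keeps exact precision, and intermediate values are displayed rounded. Rounded just once to four significant figures.
Convert: Hardness H = 64.06 HV × 9.807 MPa/HV = 628.2 MPa = 6.282e+08 Pa.
Convert: Contact area A = 0.04171 m × 0.01299 m = 5.418e-04 m².
In SI base units, W = 3777 N, H = 6.282e+08 Pa, K = 4.313e-03.
Wearable volume V_lim = h_lim·A = 6.507e-05 · 5.418e-04 = 3.526e-08 m³.
Sliding life L = V_lim·H/(K·W) = 3.526e-08 · 6.282e+08 / (4.313e-03 · 3777) = 1.360 m.

value=1.360 m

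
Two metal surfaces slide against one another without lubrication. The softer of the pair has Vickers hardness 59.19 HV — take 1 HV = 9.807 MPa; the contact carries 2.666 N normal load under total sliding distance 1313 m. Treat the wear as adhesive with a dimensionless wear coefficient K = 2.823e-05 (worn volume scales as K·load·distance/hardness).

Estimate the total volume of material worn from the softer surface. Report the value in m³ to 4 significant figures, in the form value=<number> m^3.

value=1.702e-10 m^3

All arithmetic keeps full float precision — intermediates are printed rounded; rounded just once to 4 significant figures.
Convert: Hardness H = 59.19 HV × 9.807 MPa/HV = 580.5 MPa = 5.805e+08 Pa.
In SI base units, W = 2.666 N, H = 5.805e+08 Pa, K = 2.823e-05.
Apply Archard: V = K·W·L/H = 2.823e-05 · 2.666 · 1313 / 5.805e+08 = 1.702e-10 m³.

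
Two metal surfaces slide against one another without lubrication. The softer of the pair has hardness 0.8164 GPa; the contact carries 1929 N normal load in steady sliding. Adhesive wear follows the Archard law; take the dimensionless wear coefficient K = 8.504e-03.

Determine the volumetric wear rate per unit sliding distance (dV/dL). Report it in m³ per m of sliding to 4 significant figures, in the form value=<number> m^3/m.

All arithmetic runs at exact precision; intermediates are shown rounded, and rounded once at the end, at 4 significant figures.
Convert: Hardness H = 0.8164 GPa = 8.164e+08 Pa.
In SI base units, W = 1929 N, H = 8.164e+08 Pa, K = 8.504e-03.
The wear rate dV/dL = K·W/H, so: 8.504e-03 · 1929 / 8.164e+08 = 2.009e-08 m³/m.

value=2.009e-08 m^3/m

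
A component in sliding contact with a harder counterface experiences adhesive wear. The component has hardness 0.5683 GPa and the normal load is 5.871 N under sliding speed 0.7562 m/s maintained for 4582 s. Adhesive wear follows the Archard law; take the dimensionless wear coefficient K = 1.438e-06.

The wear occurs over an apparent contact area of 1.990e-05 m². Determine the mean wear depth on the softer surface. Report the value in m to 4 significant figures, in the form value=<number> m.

The computation maintains full precision — printed values are rounded, and rounded just once, at four significant figures.
The distance L = v·t = 0.7562 m/s × 4582 s = 3465 m.
Hardness H = 0.5683 GPa = 5.683e+08 Pa.
Expressed in SI base units: W = 5.871 N, H = 5.683e+08 Pa, K = 1.438e-06.
By Archard's law, V = K·W·L/H = 1.438e-06 · 5.871 · 3465 / 5.683e+08 = 5.147e-11 m³.
Average depth h = V/A = 5.147e-11 / 1.990e-05 = 2.587e-06 m.

value=2.587e-06 m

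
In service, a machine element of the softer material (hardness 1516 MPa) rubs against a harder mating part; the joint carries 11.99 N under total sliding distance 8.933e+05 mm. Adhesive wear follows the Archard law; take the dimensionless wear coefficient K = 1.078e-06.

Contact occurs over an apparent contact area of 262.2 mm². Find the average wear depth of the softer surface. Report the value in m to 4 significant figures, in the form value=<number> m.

Printed values are rounded; each operation maintains full precision, and a single final rounding to four significant figures.
Convert: Distance covered L = 8.933e+05 mm = 893.3 m.
Convert: Hardness H = 1516 MPa = 1.516e+09 Pa.
Convert: Contact area A = 262.2 mm² = 2.622e-04 m².
Restated in SI base units: W = 11.99 N, H = 1.516e+09 Pa, K = 1.078e-06.
Wear volume V = K·W·L/H = 1.078e-06 · 11.99 · 893.3 / 1.516e+09 = 7.616e-12 m³.
Mean wear depth h = V/A = 7.616e-12 / 2.622e-04 = 2.905e-08 m.

value=2.905e-08 m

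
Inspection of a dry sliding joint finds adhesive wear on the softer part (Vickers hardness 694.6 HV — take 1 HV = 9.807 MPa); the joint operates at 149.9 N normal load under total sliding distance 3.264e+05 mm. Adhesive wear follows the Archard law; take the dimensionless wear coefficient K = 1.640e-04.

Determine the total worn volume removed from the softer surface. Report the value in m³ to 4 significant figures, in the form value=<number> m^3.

value=1.178e-09 m^3

The computation runs at exact precision; printed values are rounded; rounded once at the end, at four significant figures.
Total distance L = 3.264e+05 mm = 326.4 m.
Hardness H = 694.6 HV × 9.807 MPa/HV = 6812 MPa = 6.812e+09 Pa.
Restated in SI base units: W = 149.9 N, H = 6.812e+09 Pa, K = 1.640e-04.
Apply Archard: V = K·W·L/H = 1.640e-04 · 149.9 · 326.4 / 6.812e+09 = 1.178e-09 m³.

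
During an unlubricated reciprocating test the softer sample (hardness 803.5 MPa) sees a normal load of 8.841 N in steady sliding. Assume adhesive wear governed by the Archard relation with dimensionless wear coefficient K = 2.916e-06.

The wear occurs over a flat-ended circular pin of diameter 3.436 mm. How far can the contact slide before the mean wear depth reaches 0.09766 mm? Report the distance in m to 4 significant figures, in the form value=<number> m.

value=2.822e+04 m

The computation keeps exact precision; the intermediates are shown rounded — a lone final rounding: 4 significant digits.
Hardness H = 803.5 MPa = 8.035e+08 Pa.
Pin diameter d = 3.436 mm = 0.003436 m. Contact area A = π·d²/4 = π·(0.003436 m)²/4 = 9.272e-06 m².
Depth limit h_lim = 0.09766 mm = 9.766e-05 m.
Expressed in SI base units: W = 8.841 N, H = 8.035e+08 Pa, K = 2.916e-06.
At the depth limit, V_lim = h_lim·A = 9.766e-05 · 9.272e-06 = 9.056e-10 m³.
Sliding life L = V_lim·H/(K·W) = 9.056e-10 · 8.035e+08 / (2.916e-06 · 8.841) = 2.822e+04 m.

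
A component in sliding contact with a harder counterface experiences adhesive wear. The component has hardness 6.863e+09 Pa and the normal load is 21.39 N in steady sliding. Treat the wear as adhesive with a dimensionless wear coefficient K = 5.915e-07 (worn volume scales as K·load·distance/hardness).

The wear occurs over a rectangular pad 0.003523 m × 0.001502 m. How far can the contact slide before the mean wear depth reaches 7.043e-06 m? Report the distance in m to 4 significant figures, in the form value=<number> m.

value=2.022e+04 m

All working math holds full precision, and displayed values are rounded; a single final rounding: four significant digits.
Convert: Contact area A = 0.003523 m × 0.001502 m = 5.292e-06 m².
SI base units throughout: W = 21.39 N, H = 6.863e+09 Pa, K = 5.915e-07.
Limit volume V_lim = h_lim·A = 7.043e-06 · 5.292e-06 = 3.727e-11 m³.
Sliding life L = V_lim·H/(K·W) = 3.727e-11 · 6.863e+09 / (5.915e-07 · 21.39) = 2.022e+04 m.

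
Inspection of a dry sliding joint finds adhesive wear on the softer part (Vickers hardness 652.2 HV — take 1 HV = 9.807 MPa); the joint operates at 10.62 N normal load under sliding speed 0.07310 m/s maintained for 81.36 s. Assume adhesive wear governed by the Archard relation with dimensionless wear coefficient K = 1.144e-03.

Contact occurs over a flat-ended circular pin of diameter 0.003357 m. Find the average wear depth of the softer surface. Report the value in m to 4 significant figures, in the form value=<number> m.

The intermediates are displayed rounded. The computation carries exact precision — one last rounding: 4 significant figures.
Convert: The distance L = v·t = 0.07310 m/s × 81.36 s = 5.947 m.
Convert: Hardness H = 652.2 HV × 9.807 MPa/HV = 6396 MPa = 6.396e+09 Pa.
Convert: Contact area A = π·d²/4 = π·(0.003357 m)²/4 = 8.851e-06 m².
Restated in SI base units: W = 10.62 N, H = 6.396e+09 Pa, K = 1.144e-03.
The Archard volume V = K·W·L/H = 1.144e-03 · 10.62 · 5.947 / 6.396e+09 = 1.130e-11 m³.
Depth h = V/A = 1.130e-11 / 8.851e-06 = 1.276e-06 m.

value=1.276e-06 m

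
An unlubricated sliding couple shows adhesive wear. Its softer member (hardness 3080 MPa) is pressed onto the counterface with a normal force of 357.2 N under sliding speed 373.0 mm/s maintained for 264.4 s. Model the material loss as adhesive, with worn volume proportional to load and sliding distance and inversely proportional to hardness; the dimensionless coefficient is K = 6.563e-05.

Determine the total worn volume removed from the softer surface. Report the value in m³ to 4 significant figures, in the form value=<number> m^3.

Intermediates are printed rounded, and the computation runs at exact precision; rounded just once: four significant figures.
Convert: Sliding speed v = 373.0 mm/s = 0.3730 m/s. Path length L = v·t = 0.3730 m/s × 264.4 s = 98.62 m.
Convert: Hardness H = 3080 MPa = 3.080e+09 Pa.
Working in SI base units: W = 357.2 N, H = 3.080e+09 Pa, K = 6.563e-05.
Archard relation: V = K·W·L/H = 6.563e-05 · 357.2 · 98.62 / 3.080e+09 = 7.506e-10 m³.

value=7.506e-10 m^3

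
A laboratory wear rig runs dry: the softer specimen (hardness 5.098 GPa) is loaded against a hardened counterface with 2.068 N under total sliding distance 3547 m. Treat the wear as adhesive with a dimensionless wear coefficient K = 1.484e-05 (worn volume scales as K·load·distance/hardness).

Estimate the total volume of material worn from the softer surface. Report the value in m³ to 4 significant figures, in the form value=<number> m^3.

All arithmetic keeps full float precision — shown intermediates are rounded. Rounded once at the end, at four significant figures.
Hardness H = 5.098 GPa = 5.098e+09 Pa.
As SI base values: W = 2.068 N, H = 5.098e+09 Pa, K = 1.484e-05.
Archard volume V = K·W·L/H = 1.484e-05 · 2.068 · 3547 / 5.098e+09 = 2.135e-11 m³.

value=2.135e-11 m^3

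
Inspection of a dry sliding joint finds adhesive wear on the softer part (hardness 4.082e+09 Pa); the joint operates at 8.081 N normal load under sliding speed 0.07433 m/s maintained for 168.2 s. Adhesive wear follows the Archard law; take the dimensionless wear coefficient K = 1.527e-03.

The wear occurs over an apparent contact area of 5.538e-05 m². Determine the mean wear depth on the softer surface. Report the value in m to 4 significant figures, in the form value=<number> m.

value=6.824e-07 m

Printed values are rounded — the computation carries full float precision, and one final rounding, at 4 significant figures.
The distance L = v·t = 0.07433 m/s × 168.2 s = 12.50 m.
Restated in SI base units: W = 8.081 N, H = 4.082e+09 Pa, K = 1.527e-03.
The Archard volume V = K·W·L/H = 1.527e-03 · 8.081 · 12.50 / 4.082e+09 = 3.779e-11 m³.
Depth of wear h = V/A = 3.779e-11 / 5.538e-05 = 6.824e-07 m.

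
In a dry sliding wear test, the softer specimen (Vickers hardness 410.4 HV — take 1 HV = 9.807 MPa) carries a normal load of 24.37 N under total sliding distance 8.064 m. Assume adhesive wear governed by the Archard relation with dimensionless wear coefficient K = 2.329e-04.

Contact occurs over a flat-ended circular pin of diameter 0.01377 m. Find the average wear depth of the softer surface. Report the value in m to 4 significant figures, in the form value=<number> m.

Each operation keeps exact precision; intermediates are shown rounded. Rounded once at the end, at 4 significant digits.
Convert: Hardness H = 410.4 HV × 9.807 MPa/HV = 4025 MPa = 4.025e+09 Pa.
Convert: Contact area A = π·d²/4 = π·(0.01377 m)²/4 = 1.489e-04 m².
Restated in SI base units: W = 24.37 N, H = 4.025e+09 Pa, K = 2.329e-04.
Worn volume V = K·W·L/H = 2.329e-04 · 24.37 · 8.064 / 4.025e+09 = 1.137e-11 m³.
Wear depth h = V/A = 1.137e-11 / 1.489e-04 = 7.636e-08 m.

value=7.636e-08 m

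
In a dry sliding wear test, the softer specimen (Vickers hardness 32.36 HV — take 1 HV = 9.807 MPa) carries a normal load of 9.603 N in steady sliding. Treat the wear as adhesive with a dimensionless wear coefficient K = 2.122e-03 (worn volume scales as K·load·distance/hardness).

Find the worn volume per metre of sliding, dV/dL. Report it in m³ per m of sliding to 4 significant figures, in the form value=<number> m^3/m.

All working math holds exact precision. Shown intermediates are rounded, and rounded just once to four significant figures.
Convert: Hardness H = 32.36 HV × 9.807 MPa/HV = 317.4 MPa = 3.174e+08 Pa.
SI base units throughout: W = 9.603 N, H = 3.174e+08 Pa, K = 2.122e-03.
Volumetric rate dV/dL = K·W/H (no L dependence): 2.122e-03 · 9.603 / 3.174e+08 = 6.421e-11 m³/m.

value=6.421e-11 m^3/m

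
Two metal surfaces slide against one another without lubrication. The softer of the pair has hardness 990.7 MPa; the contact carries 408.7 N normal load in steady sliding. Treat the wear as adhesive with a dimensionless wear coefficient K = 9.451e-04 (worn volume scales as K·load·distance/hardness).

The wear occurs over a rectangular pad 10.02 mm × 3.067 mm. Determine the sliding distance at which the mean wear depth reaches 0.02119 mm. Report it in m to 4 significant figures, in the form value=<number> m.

value=1.670 m

The computation runs at full precision — displayed values are rounded — a single final rounding to 4 significant digits.
Hardness H = 990.7 MPa = 9.907e+08 Pa.
Pad sides 10.02 mm × 3.067 mm = 0.01002 m × 0.003067 m. Contact area A = 0.01002 m × 0.003067 m = 3.073e-05 m².
Depth limit h_lim = 0.02119 mm = 2.119e-05 m.
Expressed in SI base units: W = 408.7 N, H = 9.907e+08 Pa, K = 9.451e-04.
Permissible volume V_lim = h_lim·A = 2.119e-05 · 3.073e-05 = 6.512e-10 m³.
Thus life L = V_lim·H/(K·W) = 6.512e-10 · 9.907e+08 / (9.451e-04 · 408.7) = 1.670 m.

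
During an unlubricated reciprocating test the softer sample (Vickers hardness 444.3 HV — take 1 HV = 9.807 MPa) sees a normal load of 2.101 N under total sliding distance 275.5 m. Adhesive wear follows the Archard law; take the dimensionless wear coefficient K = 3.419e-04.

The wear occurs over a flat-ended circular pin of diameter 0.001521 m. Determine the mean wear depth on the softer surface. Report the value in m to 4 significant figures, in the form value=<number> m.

All arithmetic runs at full float precision — intermediates are printed rounded; rounded just once: 4 significant figures.
Convert: Hardness H = 444.3 HV × 9.807 MPa/HV = 4357 MPa = 4.357e+09 Pa.
Convert: Contact area A = π·d²/4 = π·(0.001521 m)²/4 = 1.817e-06 m².
As SI base values: W = 2.101 N, H = 4.357e+09 Pa, K = 3.419e-04.
Apply Archard: V = K·W·L/H = 3.419e-04 · 2.101 · 275.5 / 4.357e+09 = 4.542e-11 m³.
Average depth h = V/A = 4.542e-11 / 1.817e-06 = 2.500e-05 m.

value=2.500e-05 m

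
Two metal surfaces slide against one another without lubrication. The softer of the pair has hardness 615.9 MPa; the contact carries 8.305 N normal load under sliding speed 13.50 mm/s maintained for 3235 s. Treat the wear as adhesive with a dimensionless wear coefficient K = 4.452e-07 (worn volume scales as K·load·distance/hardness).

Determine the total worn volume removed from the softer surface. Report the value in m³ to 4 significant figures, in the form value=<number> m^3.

All working math runs at exact precision — intermediates appear rounded — rounded once at the end: four significant figures.
Sliding speed v = 13.50 mm/s = 0.01350 m/s. Path length L = v·t = 0.01350 m/s × 3235 s = 43.67 m.
Hardness H = 615.9 MPa = 6.159e+08 Pa.
In SI base units: W = 8.305 N, H = 6.159e+08 Pa, K = 4.452e-07.
Archard volume V = K·W·L/H = 4.452e-07 · 8.305 · 43.67 / 6.159e+08 = 2.622e-13 m³.

value=2.622e-13 m^3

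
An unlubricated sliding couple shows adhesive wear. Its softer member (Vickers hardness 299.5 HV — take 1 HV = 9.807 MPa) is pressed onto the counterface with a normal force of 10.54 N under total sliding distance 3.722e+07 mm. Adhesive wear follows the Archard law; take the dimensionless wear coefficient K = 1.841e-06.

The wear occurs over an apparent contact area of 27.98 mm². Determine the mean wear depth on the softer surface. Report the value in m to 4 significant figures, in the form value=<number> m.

Each operation maintains full float precision. Intermediate values are displayed rounded, and one final rounding, at 4 significant figures.
The distance L = 3.722e+07 mm = 3.722e+04 m.
Hardness H = 299.5 HV × 9.807 MPa/HV = 2937 MPa = 2.937e+09 Pa.
Contact area A = 27.98 mm² = 2.798e-05 m².
In SI base units, W = 10.54 N, H = 2.937e+09 Pa, K = 1.841e-06.
Archard volume V = K·W·L/H = 1.841e-06 · 10.54 · 3.722e+04 / 2.937e+09 = 2.459e-10 m³.
Mean wear depth h = V/A = 2.459e-10 / 2.798e-05 = 8.788e-06 m.

value=8.788e-06 m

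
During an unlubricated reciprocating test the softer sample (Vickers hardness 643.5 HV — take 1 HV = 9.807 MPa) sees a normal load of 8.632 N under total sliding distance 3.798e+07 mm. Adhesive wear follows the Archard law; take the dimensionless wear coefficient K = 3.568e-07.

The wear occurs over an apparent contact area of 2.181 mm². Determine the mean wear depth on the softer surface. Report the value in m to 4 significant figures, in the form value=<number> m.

Intermediate values appear rounded; the computation runs at full precision — a lone final rounding: 4 significant figures.
Convert: Total distance L = 3.798e+07 mm = 3.798e+04 m.
Convert: Hardness H = 643.5 HV × 9.807 MPa/HV = 6311 MPa = 6.311e+09 Pa.
Convert: Contact area A = 2.181 mm² = 2.181e-06 m².
SI base units throughout: W = 8.632 N, H = 6.311e+09 Pa, K = 3.568e-07.
Archard volume V = K·W·L/H = 3.568e-07 · 8.632 · 3.798e+04 / 6.311e+09 = 1.854e-11 m³.
Average depth h = V/A = 1.854e-11 / 2.181e-06 = 8.499e-06 m.

value=8.499e-06 m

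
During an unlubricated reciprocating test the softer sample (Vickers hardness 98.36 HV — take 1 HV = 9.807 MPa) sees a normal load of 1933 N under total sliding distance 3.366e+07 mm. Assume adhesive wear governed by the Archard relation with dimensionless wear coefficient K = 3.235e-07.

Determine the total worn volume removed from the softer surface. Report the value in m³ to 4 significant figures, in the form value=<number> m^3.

value=2.182e-08 m^3

Intermediates are printed rounded, and all working math runs at full float precision; rounded just once to 4 significant digits.
Path length L = 3.366e+07 mm = 3.366e+04 m.
Hardness H = 98.36 HV × 9.807 MPa/HV = 964.6 MPa = 9.646e+08 Pa.
As SI base values: W = 1933 N, H = 9.646e+08 Pa, K = 3.235e-07.
Wear volume V = K·W·L/H = 3.235e-07 · 1933 · 3.366e+04 / 9.646e+08 = 2.182e-08 m³.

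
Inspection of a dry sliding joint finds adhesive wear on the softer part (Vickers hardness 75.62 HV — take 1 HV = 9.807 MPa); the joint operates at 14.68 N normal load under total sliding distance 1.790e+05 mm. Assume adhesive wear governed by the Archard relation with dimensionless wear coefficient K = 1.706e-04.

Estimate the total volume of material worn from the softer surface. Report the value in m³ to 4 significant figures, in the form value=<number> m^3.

All working math maintains full float precision; intermediate values appear rounded — a single final rounding to 4 significant digits.
Convert: The distance L = 1.790e+05 mm = 179.0 m.
Convert: Hardness H = 75.62 HV × 9.807 MPa/HV = 741.6 MPa = 7.416e+08 Pa.
Expressed in SI base units: W = 14.68 N, H = 7.416e+08 Pa, K = 1.706e-04.
The Archard volume V = K·W·L/H = 1.706e-04 · 14.68 · 179.0 / 7.416e+08 = 6.045e-10 m³.

value=6.045e-10 m^3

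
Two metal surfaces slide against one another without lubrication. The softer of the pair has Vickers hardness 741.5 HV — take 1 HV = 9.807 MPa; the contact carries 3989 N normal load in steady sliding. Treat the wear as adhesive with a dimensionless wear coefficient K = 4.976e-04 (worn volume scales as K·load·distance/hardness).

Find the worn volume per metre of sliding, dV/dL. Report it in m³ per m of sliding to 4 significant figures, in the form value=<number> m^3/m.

All working math runs at full float precision; the intermediates are printed rounded; rounded once at the end: four significant figures.
Convert: Hardness H = 741.5 HV × 9.807 MPa/HV = 7272 MPa = 7.272e+09 Pa.
As SI base values: W = 3989 N, H = 7.272e+09 Pa, K = 4.976e-04.
The wear rate dV/dL = K·W/H (no L dependence): 4.976e-04 · 3989 / 7.272e+09 = 2.730e-10 m³/m.

value=2.730e-10 m^3/m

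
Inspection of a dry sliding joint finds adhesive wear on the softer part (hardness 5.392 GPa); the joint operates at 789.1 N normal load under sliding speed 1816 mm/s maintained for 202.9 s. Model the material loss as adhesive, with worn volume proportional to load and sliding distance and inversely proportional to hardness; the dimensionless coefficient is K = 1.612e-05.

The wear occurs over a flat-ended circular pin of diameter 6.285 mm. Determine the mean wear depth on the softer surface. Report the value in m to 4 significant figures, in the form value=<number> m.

Intermediates appear rounded; each operation keeps exact precision. Rounded just once: four significant figures.
Sliding speed v = 1816 mm/s = 1.816 m/s. Distance L = v·t = 1.816 m/s × 202.9 s = 368.5 m.
Hardness H = 5.392 GPa = 5.392e+09 Pa.
Pin diameter d = 6.285 mm = 0.006285 m. Contact area A = π·d²/4 = π·(0.006285 m)²/4 = 3.102e-05 m².
Restated in SI base units: W = 789.1 N, H = 5.392e+09 Pa, K = 1.612e-05.
Volume removed: V = K·W·L/H = 1.612e-05 · 789.1 · 368.5 / 5.392e+09 = 8.693e-10 m³.
Depth h = V/A = 8.693e-10 / 3.102e-05 = 2.802e-05 m.

value=2.802e-05 m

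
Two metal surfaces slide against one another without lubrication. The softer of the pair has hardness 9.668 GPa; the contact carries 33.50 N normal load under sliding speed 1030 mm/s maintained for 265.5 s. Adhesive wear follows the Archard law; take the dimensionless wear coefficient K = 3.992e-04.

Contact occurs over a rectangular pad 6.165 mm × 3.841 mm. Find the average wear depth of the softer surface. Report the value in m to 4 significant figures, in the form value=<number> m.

Intermediates are shown rounded, and each operation carries full precision; one final rounding to four significant figures.
Sliding speed v = 1030 mm/s = 1.030 m/s. Path length L = v·t = 1.030 m/s × 265.5 s = 273.5 m.
Hardness H = 9.668 GPa = 9.668e+09 Pa.
Pad sides 6.165 mm × 3.841 mm = 0.006165 m × 0.003841 m. Contact area A = 0.006165 m × 0.003841 m = 2.368e-05 m².
Expressed in SI base units: W = 33.50 N, H = 9.668e+09 Pa, K = 3.992e-04.
Volume removed: V = K·W·L/H = 3.992e-04 · 33.50 · 273.5 / 9.668e+09 = 3.783e-10 m³.
Average depth h = V/A = 3.783e-10 / 2.368e-05 = 1.597e-05 m.

value=1.597e-05 m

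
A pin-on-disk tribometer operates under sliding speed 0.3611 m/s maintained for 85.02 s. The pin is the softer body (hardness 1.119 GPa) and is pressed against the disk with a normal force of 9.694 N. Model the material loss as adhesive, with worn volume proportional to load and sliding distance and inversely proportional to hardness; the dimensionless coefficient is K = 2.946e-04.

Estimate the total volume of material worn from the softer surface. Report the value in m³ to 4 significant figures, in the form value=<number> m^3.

Intermediates appear rounded. Each operation carries full float precision, and rounded just once: four significant digits.
Convert: The distance L = v·t = 0.3611 m/s × 85.02 s = 30.70 m.
Convert: Hardness H = 1.119 GPa = 1.119e+09 Pa.
SI base units throughout: W = 9.694 N, H = 1.119e+09 Pa, K = 2.946e-04.
Archard relation: V = K·W·L/H = 2.946e-04 · 9.694 · 30.70 / 1.119e+09 = 7.835e-11 m³.

value=7.835e-11 m^3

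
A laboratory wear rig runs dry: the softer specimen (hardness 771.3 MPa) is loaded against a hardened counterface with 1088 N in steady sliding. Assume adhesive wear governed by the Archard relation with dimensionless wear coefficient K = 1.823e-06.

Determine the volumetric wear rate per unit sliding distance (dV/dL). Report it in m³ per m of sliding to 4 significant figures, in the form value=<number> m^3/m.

The algebra maintains exact precision. The intermediates are printed rounded. Rounded just once, at four significant digits.
Hardness H = 771.3 MPa = 7.713e+08 Pa.
Collected in SI base units: W = 1088 N, H = 7.713e+08 Pa, K = 1.823e-06.
Volumetric rate dV/dL = K·W/H (independent of L): 1.823e-06 · 1088 / 7.713e+08 = 2.572e-12 m³/m.

value=2.572e-12 m^3/m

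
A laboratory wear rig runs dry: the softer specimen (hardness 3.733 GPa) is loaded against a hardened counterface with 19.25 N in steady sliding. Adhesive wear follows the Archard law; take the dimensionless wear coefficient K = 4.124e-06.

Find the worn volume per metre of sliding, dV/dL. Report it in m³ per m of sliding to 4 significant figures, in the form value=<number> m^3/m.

Each operation keeps full float precision, and the intermediates are displayed rounded. Rounded once at the end, at four significant digits.
Convert: Hardness H = 3.733 GPa = 3.733e+09 Pa.
Restated in SI base units: W = 19.25 N, H = 3.733e+09 Pa, K = 4.124e-06.
The wear rate dV/dL = K·W/H — distance-free: 4.124e-06 · 19.25 / 3.733e+09 = 2.127e-14 m³/m.

value=2.127e-14 m^3/m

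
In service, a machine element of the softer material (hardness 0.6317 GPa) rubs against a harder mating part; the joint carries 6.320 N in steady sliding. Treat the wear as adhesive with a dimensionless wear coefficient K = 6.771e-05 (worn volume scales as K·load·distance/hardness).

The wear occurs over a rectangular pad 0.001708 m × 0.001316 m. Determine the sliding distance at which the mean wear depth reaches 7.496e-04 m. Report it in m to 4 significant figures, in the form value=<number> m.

value=2487 m

Quoted intermediates are rounded; the algebra carries exact precision — a lone final rounding to 4 significant figures.
Convert: Hardness H = 0.6317 GPa = 6.317e+08 Pa.
Convert: Contact area A = 0.001708 m × 0.001316 m = 2.248e-06 m².
In SI base units, W = 6.320 N, H = 6.317e+08 Pa, K = 6.771e-05.
Allowed volume V_lim = h_lim·A = 7.496e-04 · 2.248e-06 = 1.685e-09 m³.
Sliding life L = V_lim·H/(K·W) = 1.685e-09 · 6.317e+08 / (6.771e-05 · 6.320) = 2487 m.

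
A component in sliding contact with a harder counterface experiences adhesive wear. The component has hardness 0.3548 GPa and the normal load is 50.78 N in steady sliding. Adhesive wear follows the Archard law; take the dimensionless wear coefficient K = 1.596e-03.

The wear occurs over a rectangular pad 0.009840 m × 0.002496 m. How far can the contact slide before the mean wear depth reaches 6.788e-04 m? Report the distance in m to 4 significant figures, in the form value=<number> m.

value=72.99 m

Intermediates are shown rounded, and each operation keeps exact precision; a single final rounding: 4 significant digits.
Convert: Hardness H = 0.3548 GPa = 3.548e+08 Pa.
Convert: Contact area A = 0.009840 m × 0.002496 m = 2.456e-05 m².
Collected in SI base units: W = 50.78 N, H = 3.548e+08 Pa, K = 1.596e-03.
Volume at the limit: V_lim = h_lim·A = 6.788e-04 · 2.456e-05 = 1.667e-08 m³.
Inverting, life L = V_lim·H/(K·W) = 1.667e-08 · 3.548e+08 / (1.596e-03 · 50.78) = 72.99 m.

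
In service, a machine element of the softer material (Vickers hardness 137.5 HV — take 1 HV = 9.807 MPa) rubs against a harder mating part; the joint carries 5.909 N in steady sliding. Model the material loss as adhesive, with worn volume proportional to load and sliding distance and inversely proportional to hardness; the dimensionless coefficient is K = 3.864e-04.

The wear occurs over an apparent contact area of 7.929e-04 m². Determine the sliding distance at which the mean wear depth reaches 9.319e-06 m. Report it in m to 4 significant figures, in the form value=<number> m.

Intermediates are printed rounded; the computation runs at full precision, and rounded just once to 4 significant digits.
Convert: Hardness H = 137.5 HV × 9.807 MPa/HV = 1348 MPa = 1.348e+09 Pa.
Collected in SI base units: W = 5.909 N, H = 1.348e+09 Pa, K = 3.864e-04.
Volume at the limit: V_lim = h_lim·A = 9.319e-06 · 7.929e-04 = 7.389e-09 m³.
Life L = V_lim·H/(K·W) = 7.389e-09 · 1.348e+09 / (3.864e-04 · 5.909) = 4364 m.

value=4364 m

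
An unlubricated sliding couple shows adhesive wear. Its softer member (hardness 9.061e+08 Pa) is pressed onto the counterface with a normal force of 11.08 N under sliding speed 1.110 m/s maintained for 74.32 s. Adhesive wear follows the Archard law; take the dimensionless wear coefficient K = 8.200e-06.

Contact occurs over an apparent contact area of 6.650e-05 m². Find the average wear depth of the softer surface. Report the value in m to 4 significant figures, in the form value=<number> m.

value=1.244e-07 m

All arithmetic holds exact precision, and intermediate values are displayed rounded. Rounded just once: four significant digits.
Convert: Total distance L = v·t = 1.110 m/s × 74.32 s = 82.50 m.
In SI base units, W = 11.08 N, H = 9.061e+08 Pa, K = 8.200e-06.
Archard relation: V = K·W·L/H = 8.200e-06 · 11.08 · 82.50 / 9.061e+08 = 8.272e-12 m³.
Mean depth h = V/A = 8.272e-12 / 6.650e-05 = 1.244e-07 m.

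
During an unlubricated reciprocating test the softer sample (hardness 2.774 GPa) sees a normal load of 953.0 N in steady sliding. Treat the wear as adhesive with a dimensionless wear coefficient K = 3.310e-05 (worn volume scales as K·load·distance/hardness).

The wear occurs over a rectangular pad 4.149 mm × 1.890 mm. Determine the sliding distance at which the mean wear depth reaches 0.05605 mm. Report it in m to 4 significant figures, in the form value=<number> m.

value=38.65 m

The computation keeps full float precision. The intermediates appear rounded, and a single final rounding, at 4 significant digits.
Convert: Hardness H = 2.774 GPa = 2.774e+09 Pa.
Convert: Pad sides 4.149 mm × 1.890 mm = 0.004149 m × 0.001890 m. Contact area A = 0.004149 m × 0.001890 m = 7.842e-06 m².
Convert: Depth limit h_lim = 0.05605 mm = 5.605e-05 m.
Expressed in SI base units: W = 953.0 N, H = 2.774e+09 Pa, K = 3.310e-05.
Wearable volume V_lim = h_lim·A = 5.605e-05 · 7.842e-06 = 4.395e-10 m³.
Thus life L = V_lim·H/(K·W) = 4.395e-10 · 2.774e+09 / (3.310e-05 · 953.0) = 38.65 m.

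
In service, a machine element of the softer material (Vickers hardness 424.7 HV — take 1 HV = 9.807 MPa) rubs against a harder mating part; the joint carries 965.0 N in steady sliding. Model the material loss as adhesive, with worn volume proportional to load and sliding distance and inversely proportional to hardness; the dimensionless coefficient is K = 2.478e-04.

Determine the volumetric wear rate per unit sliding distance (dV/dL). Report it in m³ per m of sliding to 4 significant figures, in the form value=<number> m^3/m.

value=5.741e-11 m^3/m

Each operation keeps full precision; intermediate values are printed rounded — one final rounding to four significant figures.
Convert: Hardness H = 424.7 HV × 9.807 MPa/HV = 4165 MPa = 4.165e+09 Pa.
In SI base units: W = 965.0 N, H = 4.165e+09 Pa, K = 2.478e-04.
Wear rate dV/dL = K·W/H, so: 2.478e-04 · 965.0 / 4.165e+09 = 5.741e-11 m³/m.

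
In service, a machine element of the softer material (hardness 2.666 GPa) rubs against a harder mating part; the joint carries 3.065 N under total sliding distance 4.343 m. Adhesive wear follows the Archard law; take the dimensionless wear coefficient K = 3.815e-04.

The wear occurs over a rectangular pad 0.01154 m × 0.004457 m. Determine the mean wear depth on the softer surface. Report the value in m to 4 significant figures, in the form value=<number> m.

Intermediates are displayed rounded; all working math maintains full precision. Rounded just once, at four significant figures.
Hardness H = 2.666 GPa = 2.666e+09 Pa.
Contact area A = 0.01154 m × 0.004457 m = 5.143e-05 m².
As SI base values: W = 3.065 N, H = 2.666e+09 Pa, K = 3.815e-04.
Archard relation: V = K·W·L/H = 3.815e-04 · 3.065 · 4.343 / 2.666e+09 = 1.905e-12 m³.
Depth of wear h = V/A = 1.905e-12 / 5.143e-05 = 3.703e-08 m.

value=3.703e-08 m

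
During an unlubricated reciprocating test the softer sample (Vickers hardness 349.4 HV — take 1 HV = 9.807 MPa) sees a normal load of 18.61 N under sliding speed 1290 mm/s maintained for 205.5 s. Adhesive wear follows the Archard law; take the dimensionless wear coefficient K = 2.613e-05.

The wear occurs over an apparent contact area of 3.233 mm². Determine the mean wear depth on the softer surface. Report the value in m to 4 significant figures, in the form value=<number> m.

value=1.164e-05 m

Every step runs at full precision. The intermediates are displayed rounded. Rounded once at the end to 4 significant digits.
Sliding speed v = 1290 mm/s = 1.290 m/s. The distance L = v·t = 1.290 m/s × 205.5 s = 265.1 m.
Hardness H = 349.4 HV × 9.807 MPa/HV = 3427 MPa = 3.427e+09 Pa.
Contact area A = 3.233 mm² = 3.233e-06 m².
In SI base units, W = 18.61 N, H = 3.427e+09 Pa, K = 2.613e-05.
The Archard volume V = K·W·L/H = 2.613e-05 · 18.61 · 265.1 / 3.427e+09 = 3.762e-11 m³.
Depth of wear h = V/A = 3.762e-11 / 3.233e-06 = 1.164e-05 m.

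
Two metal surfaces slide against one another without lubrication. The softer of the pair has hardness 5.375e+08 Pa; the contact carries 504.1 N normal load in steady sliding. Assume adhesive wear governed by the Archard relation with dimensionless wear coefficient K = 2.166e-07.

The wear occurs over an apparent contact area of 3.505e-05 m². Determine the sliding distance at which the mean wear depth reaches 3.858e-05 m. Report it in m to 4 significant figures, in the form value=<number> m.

value=6657 m

Intermediate values appear rounded. Each operation holds full float precision; rounded just once: four significant figures.
Working in SI base units: W = 504.1 N, H = 5.375e+08 Pa, K = 2.166e-07.
Allowed volume V_lim = h_lim·A = 3.858e-05 · 3.505e-05 = 1.352e-09 m³.
Inverting, life L = V_lim·H/(K·W) = 1.352e-09 · 5.375e+08 / (2.166e-07 · 504.1) = 6657 m.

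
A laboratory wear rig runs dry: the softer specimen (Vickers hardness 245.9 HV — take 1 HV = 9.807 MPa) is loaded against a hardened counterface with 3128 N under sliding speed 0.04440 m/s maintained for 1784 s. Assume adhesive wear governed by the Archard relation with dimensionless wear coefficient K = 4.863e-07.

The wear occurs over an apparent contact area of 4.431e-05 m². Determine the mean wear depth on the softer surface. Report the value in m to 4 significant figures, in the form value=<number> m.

All working math keeps full precision. Intermediate values are printed rounded; one final rounding, at four significant figures.
Sliding distance L = v·t = 0.04440 m/s × 1784 s = 79.21 m.
Hardness H = 245.9 HV × 9.807 MPa/HV = 2412 MPa = 2.412e+09 Pa.
Restated in SI base units: W = 3128 N, H = 2.412e+09 Pa, K = 4.863e-07.
Worn volume V = K·W·L/H = 4.863e-07 · 3128 · 79.21 / 2.412e+09 = 4.996e-11 m³.
Depth of wear h = V/A = 4.996e-11 / 4.431e-05 = 1.128e-06 m.

value=1.128e-06 m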